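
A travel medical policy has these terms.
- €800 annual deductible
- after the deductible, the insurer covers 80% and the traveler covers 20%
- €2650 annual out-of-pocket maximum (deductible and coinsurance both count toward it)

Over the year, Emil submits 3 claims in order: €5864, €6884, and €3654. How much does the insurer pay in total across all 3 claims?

€13752

Claim 1 (€5864): €800 to deductible, leaving €5064; traveler's 20% is €1012.80. Traveler pays €1812.80; OOP now €1812.80. Plan pays €5864 − €1812.80 = €4051.20.
Claim 2 (€6884): deductible already satisfied, so traveler's share is 20% × €6884 = €1376.80. Adding that to €1812.80 gives €3189.60, past the €2650 cap; traveler pays only €2650 − €1812.80 = €837.20. Plan pays €6884 − €837.20 = €6046.80.
Claim 3 (€3654): 20% coinsurance on €3654 = €730.80. OOP would hit €3380.80 > €2650, so the cap limits the traveler to €2650 − €2650 = €0. Plan pays €3654 − €0 = €3654.
Insurer total = bills − traveler's total = €16402 − €2650 = €13752.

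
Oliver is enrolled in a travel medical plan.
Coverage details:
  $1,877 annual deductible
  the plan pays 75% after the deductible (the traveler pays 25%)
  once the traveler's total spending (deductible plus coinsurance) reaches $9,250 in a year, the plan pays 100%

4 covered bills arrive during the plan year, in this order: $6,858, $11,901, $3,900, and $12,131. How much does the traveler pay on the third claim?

$975

Claim 1 — $6,858: $1,877 finishes the deductible; $4,981 goes to coinsurance; 25% of $4,981 = $1,245.25. Cost to traveler: $3,122.25. OOP to date $3,122.25.
Claim 2 — $11,901: deductible already satisfied, so traveler's share is 25% × $11,901 = $2,975.25. Traveler pays $2,975.25; OOP now $6,097.50.
Claim 3 — $3,900: 25% coinsurance on $3,900 = $975. Traveler pays $975; OOP now $7,072.50.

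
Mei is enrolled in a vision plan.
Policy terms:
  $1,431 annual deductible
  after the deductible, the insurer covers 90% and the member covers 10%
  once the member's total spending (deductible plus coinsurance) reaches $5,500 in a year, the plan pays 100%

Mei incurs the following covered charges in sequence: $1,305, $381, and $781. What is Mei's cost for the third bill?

$78.10

#1 ($1,305): entire amount goes to the deductible. Member pays $1,305; OOP now $1,305.
#2 ($381): deductible takes $126, $255 remains; coinsurance $255 × 10% = $25.50. Member owes $151.50 (running OOP $1,456.50).
#3 ($781): deductible already satisfied, so member's share is 10% × $781 = $78.10. Member owes $78.10 (running OOP $1,534.60).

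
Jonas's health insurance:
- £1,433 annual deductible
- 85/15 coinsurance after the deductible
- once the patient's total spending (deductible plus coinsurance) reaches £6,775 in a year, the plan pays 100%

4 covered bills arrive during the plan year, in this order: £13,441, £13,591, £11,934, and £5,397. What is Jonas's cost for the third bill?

£1,502.15

Claim 1 (£13,441): £1,433 to deductible, leaving £12,008; coinsurance £12,008 × 15% = £1,801.20. Patient owes £3,234.20 (running OOP £3,234.20).
Claim 2 (£13,591): 15% coinsurance on £13,591 = £2,038.65. Patient pays £2,038.65; OOP now £5,272.85.
Claim 3 (£11,934): deductible already satisfied, so patient's share is 15% × £11,934 = £1,790.10. OOP would hit £7,062.95 > £6,775, so the cap limits the patient to £6,775 − £5,272.85 = £1,502.15.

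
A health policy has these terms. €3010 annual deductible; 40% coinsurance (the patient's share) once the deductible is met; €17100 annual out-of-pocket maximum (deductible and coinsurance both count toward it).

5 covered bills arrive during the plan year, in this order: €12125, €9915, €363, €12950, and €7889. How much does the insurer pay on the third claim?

Claim 1 — €12125: €3010 finishes the deductible; €9115 goes to coinsurance; coinsurance €9115 × 40% = €3646. Cost to patient: €6656. OOP to date €6656. Insurer: €12125 − €6656 = €5469.
Claim 2 — €9915: deductible met; 40% of €9915 = €3966. Patient owes €3966 (running OOP €10622). Insurer: €9915 − €3966 = €5949.
Claim 3 — €363: 40% coinsurance on €363 = €145.20. Cost to patient: €145.20. OOP to date €10767.20. Insurer: €363 − €145.20 = €217.80.

€217.80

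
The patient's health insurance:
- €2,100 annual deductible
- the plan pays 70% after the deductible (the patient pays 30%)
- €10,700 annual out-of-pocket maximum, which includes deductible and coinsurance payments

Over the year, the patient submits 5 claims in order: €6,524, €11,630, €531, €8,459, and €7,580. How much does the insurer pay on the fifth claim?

Claim 1 (€6,524): deductible takes €2,100, €4,424 remains; patient's 30% is €1,327.20. Cost to patient: €3,427.20. OOP to date €3,427.20. Plan pays €6,524 − €3,427.20 = €3,096.80.
Claim 2 (€11,630): deductible met; 30% of €11,630 = €3,489. Cost to patient: €3,489. OOP to date €6,916.20. Insurer: €11,630 − €3,489 = €8,141.
Claim 3 (€531): deductible already satisfied, so patient's share is 30% × €531 = €159.30. Patient owes €159.30 (running OOP €7,075.50). Insurer: €531 − €159.30 = €371.70.
Claim 4 (€8,459): deductible already satisfied, so patient's share is 30% × €8,459 = €2,537.70. Cost to patient: €2,537.70. OOP to date €9,613.20. Plan pays €8,459 − €2,537.70 = €5,921.30.
Claim 5 (€7,580): 30% coinsurance on €7,580 = €2,274. OOP would hit €11,887.20 > €10,700, so the cap limits the patient to €10,700 − €9,613.20 = €1,086.80. Insurer: €7,580 − €1,086.80 = €6,493.20.

€6,493.20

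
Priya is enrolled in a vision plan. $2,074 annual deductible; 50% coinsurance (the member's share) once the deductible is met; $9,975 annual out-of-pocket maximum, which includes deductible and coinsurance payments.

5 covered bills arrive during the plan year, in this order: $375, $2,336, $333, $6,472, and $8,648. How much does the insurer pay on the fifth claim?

$4,468

Claim 1 ($375): all of it applies to the deductible. Member pays $375; OOP now $375. Insurer: $375 − $375 = $0.
Claim 2 ($2,336): deductible takes $1,699, $637 remains; member's 50% is $318.50. Cost to member: $2,017.50. OOP to date $2,392.50. Insurer: $2,336 − $2,017.50 = $318.50.
Claim 3 ($333): deductible met; 50% of $333 = $166.50. Cost to member: $166.50. OOP to date $2,559. Plan pays $333 − $166.50 = $166.50.
Claim 4 ($6,472): deductible already satisfied, so member's share is 50% × $6,472 = $3,236. Member owes $3,236 (running OOP $5,795). Insurer: $6,472 − $3,236 = $3,236.
Claim 5 ($8,648): 50% coinsurance on $8,648 = $4,324. OOP would hit $10,119 > $9,975, so the cap limits the member to $9,975 − $5,795 = $4,180. Insurer: $8,648 − $4,180 = $4,468.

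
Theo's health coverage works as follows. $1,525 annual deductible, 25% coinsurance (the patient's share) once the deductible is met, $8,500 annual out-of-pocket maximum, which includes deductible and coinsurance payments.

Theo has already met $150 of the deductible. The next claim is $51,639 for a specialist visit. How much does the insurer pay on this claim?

$43,289

$150 of the $1,525 deductible is already met, leaving $1,375.
That leaves $51,639 − $1,375 = $50,264 for coinsurance.
25% of $50,264 = $12,566 falls to the patient.
That puts the patient's cost at $1,375 + $12,566 = $13,941 before any cap.
Adding $13,941 to the $150 already spent would give $14,091, which exceeds the $8,500 cap; the patient pays just $8,500 − $150 = $8,350.
The plan picks up $51,639 − $8,350 = $43,289.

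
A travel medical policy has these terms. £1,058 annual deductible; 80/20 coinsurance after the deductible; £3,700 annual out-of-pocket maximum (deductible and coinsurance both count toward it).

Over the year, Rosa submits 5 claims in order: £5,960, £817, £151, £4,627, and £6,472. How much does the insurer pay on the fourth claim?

Claim 1 (£5,960): deductible takes £1,058, £4,902 remains; 20% of £4,902 = £980.40. Traveler owes £2,038.40 (running OOP £2,038.40). Plan pays £5,960 − £2,038.40 = £3,921.60.
Claim 2 (£817): deductible met; 20% of £817 = £163.40. Cost to traveler: £163.40. OOP to date £2,201.80. Plan pays £817 − £163.40 = £653.60.
Claim 3 (£151): deductible met; 20% of £151 = £30.20. Traveler pays £30.20; OOP now £2,232. Insurer: £151 − £30.20 = £120.80.
Claim 4 (£4,627): deductible already satisfied, so traveler's share is 20% × £4,627 = £925.40. Cost to traveler: £925.40. OOP to date £3,157.40. Plan pays £4,627 − £925.40 = £3,701.60.

£3,701.60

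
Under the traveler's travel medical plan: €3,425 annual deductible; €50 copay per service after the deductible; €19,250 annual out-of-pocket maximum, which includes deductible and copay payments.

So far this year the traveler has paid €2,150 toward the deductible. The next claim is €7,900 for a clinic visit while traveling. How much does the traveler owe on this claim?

Remaining deductible: €3,425 − €2,150 = €1,275.
The remaining €6,625 (= €7,900 − €1,275) moves to the copay.
Copay on this service: €50.
Traveler responsibility before any cap: €1,275 + €50 = €1,325.
Cumulative spending €2,150 + €1,325 = €3,475 stays under the €19,250 maximum.

€1,325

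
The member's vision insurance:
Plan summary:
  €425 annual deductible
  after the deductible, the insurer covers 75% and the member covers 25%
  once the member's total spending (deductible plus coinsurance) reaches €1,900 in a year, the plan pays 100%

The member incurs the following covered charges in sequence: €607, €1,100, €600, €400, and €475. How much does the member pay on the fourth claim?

€100

Claim 1 (€607): €425 to deductible, leaving €182; coinsurance €182 × 25% = €45.50. Member owes €470.50 (running OOP €470.50).
Claim 2 (€1,100): 25% coinsurance on €1,100 = €275. Member pays €275; OOP now €745.50.
Claim 3 (€600): deductible met; 25% of €600 = €150. Cost to member: €150. OOP to date €895.50.
Claim 4 (€400): 25% coinsurance on €400 = €100. Member pays €100; OOP now €995.50.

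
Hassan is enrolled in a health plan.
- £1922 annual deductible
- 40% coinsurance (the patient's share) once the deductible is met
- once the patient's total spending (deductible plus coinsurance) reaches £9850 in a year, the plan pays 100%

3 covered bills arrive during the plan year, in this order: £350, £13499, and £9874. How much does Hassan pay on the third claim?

Claim 1 (£350): entire amount goes to the deductible. Cost to patient: £350. OOP to date £350.
Claim 2 (£13499): deductible takes £1572, £11927 remains; patient's 40% is £4770.80. Cost to patient: £6342.80. OOP to date £6692.80.
Claim 3 (£9874): deductible met; 40% of £9874 = £3949.60. OOP would hit £10642.40 > £9850, so the cap limits the patient to £9850 − £6692.80 = £3157.20.

£3157.20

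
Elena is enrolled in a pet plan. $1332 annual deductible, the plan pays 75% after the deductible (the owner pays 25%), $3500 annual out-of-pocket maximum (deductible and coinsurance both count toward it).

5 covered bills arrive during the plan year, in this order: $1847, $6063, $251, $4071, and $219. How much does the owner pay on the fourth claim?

Bill 1, $1847: $1332 finishes the deductible; $515 goes to coinsurance; 25% of $515 = $128.75. Owner pays $1460.75; OOP now $1460.75.
Bill 2, $6063: deductible met; 25% of $6063 = $1515.75. Cost to owner: $1515.75. OOP to date $2976.50.
Bill 3, $251: deductible met; 25% of $251 = $62.75. Cost to owner: $62.75. OOP to date $3039.25.
Bill 4, $4071: deductible met; 25% of $4071 = $1017.75. That would push OOP to $4057, over the $3500 cap, so owner pays $3500 − $3039.25 = $460.75.

$460.75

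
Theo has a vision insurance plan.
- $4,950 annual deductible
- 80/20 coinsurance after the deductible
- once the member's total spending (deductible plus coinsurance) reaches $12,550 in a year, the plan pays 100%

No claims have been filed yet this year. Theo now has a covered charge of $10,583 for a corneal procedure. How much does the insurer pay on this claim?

$4,506.40

Nothing has been paid toward the $4,950 deductible, so the first $4,950 of this charge is applied there.
After the $4,950 deductible portion, $10,583 − $4,950 = $5,633 is subject to coinsurance.
20% of $5,633 = $1,126.60 falls to the member.
Member responsibility before any cap: $4,950 + $1,126.60 = $6,076.60.
Cumulative spending $0 + $6,076.60 = $6,076.60 stays under the $12,550 maximum.
The plan picks up $10,583 − $6,076.60 = $4,506.40.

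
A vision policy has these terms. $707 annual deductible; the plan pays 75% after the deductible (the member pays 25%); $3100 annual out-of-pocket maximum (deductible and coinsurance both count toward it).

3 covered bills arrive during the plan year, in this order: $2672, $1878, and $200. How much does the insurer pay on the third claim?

Claim 1 — $2672: $707 to deductible, leaving $1965; coinsurance $1965 × 25% = $491.25. Cost to member: $1198.25. OOP to date $1198.25. Insurer: $2672 − $1198.25 = $1473.75.
Claim 2 — $1878: 25% coinsurance on $1878 = $469.50. Member owes $469.50 (running OOP $1667.75). Insurer: $1878 − $469.50 = $1408.50.
Claim 3 — $200: deductible already satisfied, so member's share is 25% × $200 = $50. Member pays $50; OOP now $1717.75. Insurer: $200 − $50 = $150.

$150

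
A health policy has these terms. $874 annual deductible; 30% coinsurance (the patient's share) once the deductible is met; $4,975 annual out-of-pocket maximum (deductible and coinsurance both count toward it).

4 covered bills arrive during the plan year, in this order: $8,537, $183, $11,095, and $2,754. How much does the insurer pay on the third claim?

$9,347.80

Claim 1 ($8,537): $874 to deductible, leaving $7,663; coinsurance $7,663 × 30% = $2,298.90. Cost to patient: $3,172.90. OOP to date $3,172.90. Plan pays $8,537 − $3,172.90 = $5,364.10.
Claim 2 ($183): deductible met; 30% of $183 = $54.90. Patient pays $54.90; OOP now $3,227.80. Insurer: $183 − $54.90 = $128.10.
Claim 3 ($11,095): deductible already satisfied, so patient's share is 30% × $11,095 = $3,328.50. Adding that to $3,227.80 gives $6,556.30, past the $4,975 cap; patient pays only $4,975 − $3,227.80 = $1,747.20. Plan pays $11,095 − $1,747.20 = $9,347.80.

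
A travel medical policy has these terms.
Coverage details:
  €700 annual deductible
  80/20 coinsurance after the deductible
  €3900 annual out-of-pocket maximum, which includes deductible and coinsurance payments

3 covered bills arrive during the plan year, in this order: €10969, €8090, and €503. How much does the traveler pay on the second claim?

#1 (€10969): €700 to deductible, leaving €10269; 20% of €10269 = €2053.80. Traveler owes €2753.80 (running OOP €2753.80).
#2 (€8090): deductible already satisfied, so traveler's share is 20% × €8090 = €1618. That would push OOP to €4371.80, over the €3900 cap, so traveler pays €3900 − €2753.80 = €1146.20.

€1146.20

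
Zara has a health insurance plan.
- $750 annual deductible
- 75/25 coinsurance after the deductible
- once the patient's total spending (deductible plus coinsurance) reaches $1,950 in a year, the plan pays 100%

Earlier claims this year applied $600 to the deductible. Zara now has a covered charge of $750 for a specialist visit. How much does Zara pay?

$600 of the $750 deductible is already met, leaving $150.
After the $150 deductible portion, $750 − $150 = $600 is subject to coinsurance.
25% of $600 = $150 falls to the patient.
That puts the patient's cost at $150 + $150 = $300 before any cap.
Cumulative spending $600 + $300 = $900 stays under the $1,950 maximum.

$300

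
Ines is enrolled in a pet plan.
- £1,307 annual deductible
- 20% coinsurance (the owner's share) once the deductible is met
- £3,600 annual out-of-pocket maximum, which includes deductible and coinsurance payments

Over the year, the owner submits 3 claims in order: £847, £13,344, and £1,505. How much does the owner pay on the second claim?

Claim 1 — £847: all of it applies to the deductible. Cost to owner: £847. OOP to date £847.
Claim 2 — £13,344: deductible takes £460, £12,884 remains; coinsurance £12,884 × 20% = £2,576.80. Deductible plus coinsurance: £460 + £2,576.80 = £3,036.80. OOP would hit £3,883.80 > £3,600, so the cap limits the owner to £3,600 − £847 = £2,753.

£2,753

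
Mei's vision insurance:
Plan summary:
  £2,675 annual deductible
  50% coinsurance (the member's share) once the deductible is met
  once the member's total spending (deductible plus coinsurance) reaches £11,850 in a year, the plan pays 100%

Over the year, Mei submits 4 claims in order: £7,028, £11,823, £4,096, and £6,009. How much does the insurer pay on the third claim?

£3,009

#1 (£7,028): £2,675 to deductible, leaving £4,353; coinsurance £4,353 × 50% = £2,176.50. Member owes £4,851.50 (running OOP £4,851.50). Insurer: £7,028 − £4,851.50 = £2,176.50.
#2 (£11,823): 50% coinsurance on £11,823 = £5,911.50. Member pays £5,911.50; OOP now £10,763. Plan pays £11,823 − £5,911.50 = £5,911.50.
#3 (£4,096): deductible already satisfied, so member's share is 50% × £4,096 = £2,048. Adding that to £10,763 gives £12,811, past the £11,850 cap; member pays only £11,850 − £10,763 = £1,087. Plan pays £4,096 − £1,087 = £3,009.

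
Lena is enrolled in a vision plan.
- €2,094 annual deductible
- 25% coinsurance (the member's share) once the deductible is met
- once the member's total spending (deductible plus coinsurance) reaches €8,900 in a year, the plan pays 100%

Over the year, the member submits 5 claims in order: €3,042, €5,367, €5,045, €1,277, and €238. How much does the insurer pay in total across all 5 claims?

€9,656.25

Bill 1, €3,042: €2,094 finishes the deductible; €948 goes to coinsurance; member's 25% is €237. Cost to member: €2,331. OOP to date €2,331. Insurer: €3,042 − €2,331 = €711.
Bill 2, €5,367: 25% coinsurance on €5,367 = €1,341.75. Cost to member: €1,341.75. OOP to date €3,672.75. Plan pays €5,367 − €1,341.75 = €4,025.25.
Bill 3, €5,045: deductible already satisfied, so member's share is 25% × €5,045 = €1,261.25. Cost to member: €1,261.25. OOP to date €4,934. Plan pays €5,045 − €1,261.25 = €3,783.75.
Bill 4, €1,277: deductible met; 25% of €1,277 = €319.25. Member owes €319.25 (running OOP €5,253.25). Insurer: €1,277 − €319.25 = €957.75.
Bill 5, €238: deductible met; 25% of €238 = €59.50. Member pays €59.50; OOP now €5,312.75. Insurer: €238 − €59.50 = €178.50.
Insurer total: €711 + €4,025.25 + €3,783.75 + €957.75 + €178.50 = €9,656.25.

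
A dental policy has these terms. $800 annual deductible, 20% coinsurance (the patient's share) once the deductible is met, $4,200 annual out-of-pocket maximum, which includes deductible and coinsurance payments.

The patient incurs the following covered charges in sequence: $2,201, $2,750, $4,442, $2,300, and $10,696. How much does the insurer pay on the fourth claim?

Bill 1, $2,201: $800 to deductible, leaving $1,401; coinsurance $1,401 × 20% = $280.20. Patient owes $1,080.20 (running OOP $1,080.20). Plan pays $2,201 − $1,080.20 = $1,120.80.
Bill 2, $2,750: 20% coinsurance on $2,750 = $550. Patient pays $550; OOP now $1,630.20. Insurer: $2,750 − $550 = $2,200.
Bill 3, $4,442: deductible already satisfied, so patient's share is 20% × $4,442 = $888.40. Patient owes $888.40 (running OOP $2,518.60). Insurer: $4,442 − $888.40 = $3,553.60.
Bill 4, $2,300: deductible already satisfied, so patient's share is 20% × $2,300 = $460. Cost to patient: $460. OOP to date $2,978.60. Insurer: $2,300 − $460 = $1,840.

$1,840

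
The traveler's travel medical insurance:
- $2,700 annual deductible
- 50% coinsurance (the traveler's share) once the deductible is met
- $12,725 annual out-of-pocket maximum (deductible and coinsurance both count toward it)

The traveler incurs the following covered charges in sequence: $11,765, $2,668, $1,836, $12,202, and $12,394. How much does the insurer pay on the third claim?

Claim 1 — $11,765: $2,700 to deductible, leaving $9,065; coinsurance $9,065 × 50% = $4,532.50. Traveler pays $7,232.50; OOP now $7,232.50. Insurer: $11,765 − $7,232.50 = $4,532.50.
Claim 2 — $2,668: 50% coinsurance on $2,668 = $1,334. Cost to traveler: $1,334. OOP to date $8,566.50. Insurer: $2,668 − $1,334 = $1,334.
Claim 3 — $1,836: 50% coinsurance on $1,836 = $918. Traveler owes $918 (running OOP $9,484.50). Insurer: $1,836 − $918 = $918.

$918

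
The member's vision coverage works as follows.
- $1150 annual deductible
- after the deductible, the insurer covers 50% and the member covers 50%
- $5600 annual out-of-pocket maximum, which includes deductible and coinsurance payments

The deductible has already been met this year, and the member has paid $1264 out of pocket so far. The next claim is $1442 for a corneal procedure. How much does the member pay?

The deductible is already satisfied, so the full bill goes to coinsurance.
50% of $1442 = $721 falls to the member.
Cumulative spending $1264 + $721 = $1985 stays under the $5600 maximum.

$721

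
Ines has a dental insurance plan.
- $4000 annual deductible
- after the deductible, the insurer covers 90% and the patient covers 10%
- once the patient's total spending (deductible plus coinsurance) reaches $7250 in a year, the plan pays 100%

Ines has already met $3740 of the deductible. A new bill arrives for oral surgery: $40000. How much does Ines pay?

Deductible still to meet: $4000 − $3740 = $260.
That leaves $40000 − $260 = $39740 for coinsurance.
Coinsurance: $39740 × 10% = $3974.
Patient responsibility before any cap: $260 + $3974 = $4234.
Year-to-date out-of-pocket would reach $3740 + $4234 = $7974, above the $7250 maximum, so the patient pays only $7250 − $3740 = $3510.

$3510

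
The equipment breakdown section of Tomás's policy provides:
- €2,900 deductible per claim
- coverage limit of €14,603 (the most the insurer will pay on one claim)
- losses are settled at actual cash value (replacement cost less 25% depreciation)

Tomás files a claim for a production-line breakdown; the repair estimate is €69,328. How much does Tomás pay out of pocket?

€54,725

At 25% depreciation, ACV = €69,328 − €17,332 = €51,996.
Less the €2,900 deductible: €51,996 − €2,900 = €49,096.
The €14,603 per-incident cap binds; insurer pays €14,603.
The business owner bears the rest of the original loss: €69,328 − €14,603 = €54,725.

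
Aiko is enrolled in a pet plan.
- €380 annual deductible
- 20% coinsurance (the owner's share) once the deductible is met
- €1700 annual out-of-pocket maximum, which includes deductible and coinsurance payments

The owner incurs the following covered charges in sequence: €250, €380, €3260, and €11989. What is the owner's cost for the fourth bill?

€618

Claim 1 — €250: fully absorbed by the deductible. Owner owes €250 (running OOP €250).
Claim 2 — €380: €130 to deductible, leaving €250; owner's 20% is €50. Owner owes €180 (running OOP €430).
Claim 3 — €3260: deductible already satisfied, so owner's share is 20% × €3260 = €652. Owner pays €652; OOP now €1082.
Claim 4 — €11989: deductible already satisfied, so owner's share is 20% × €11989 = €2397.80. That would push OOP to €3479.80, over the €1700 cap, so owner pays €1700 − €1082 = €618.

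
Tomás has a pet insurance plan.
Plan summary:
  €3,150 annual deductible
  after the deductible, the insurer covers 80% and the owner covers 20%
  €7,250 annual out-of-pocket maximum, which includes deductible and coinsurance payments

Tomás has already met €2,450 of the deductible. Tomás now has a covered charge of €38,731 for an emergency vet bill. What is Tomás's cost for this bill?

€4,800

Deductible still to meet: €3,150 − €2,450 = €700.
The remaining €38,031 (= €38,731 − €700) moves to coinsurance.
Owner's 20% share of €38,031 is €7,606.20.
So the owner owes €700 + €7,606.20 = €8,306.20 before any cap.
Year-to-date out-of-pocket would reach €2,450 + €8,306.20 = €10,756.20, above the €7,250 maximum, so the owner pays only €7,250 − €2,450 = €4,800.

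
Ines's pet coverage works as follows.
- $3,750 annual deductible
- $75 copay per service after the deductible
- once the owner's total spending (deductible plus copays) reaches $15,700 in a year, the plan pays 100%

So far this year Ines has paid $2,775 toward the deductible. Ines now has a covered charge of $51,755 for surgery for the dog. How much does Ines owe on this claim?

$2,775 of the $3,750 deductible is already met, leaving $975.
The remaining $50,780 (= $51,755 − $975) moves to the copay.
Copay on this service: $75.
That puts the owner's cost at $975 + $75 = $1,050 before any cap.
Total out-of-pocket so far would be $2,775 + $1,050 = $3,825, below the $15,700 cap — no reduction.

$1,050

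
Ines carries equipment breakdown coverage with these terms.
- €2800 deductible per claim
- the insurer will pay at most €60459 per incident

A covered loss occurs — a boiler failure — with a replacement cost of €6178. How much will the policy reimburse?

€3378

Subtract the deductible: €6178 − €2800 = €3378.
€3378 is within the €60459 limit, so the insurer pays €3378.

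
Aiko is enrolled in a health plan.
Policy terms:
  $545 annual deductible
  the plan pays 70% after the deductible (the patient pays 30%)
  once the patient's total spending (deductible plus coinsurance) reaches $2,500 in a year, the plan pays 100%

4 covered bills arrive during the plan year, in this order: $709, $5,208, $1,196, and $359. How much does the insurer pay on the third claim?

$852.60

Claim 1 ($709): deductible takes $545, $164 remains; patient's 30% is $49.20. Patient pays $594.20; OOP now $594.20. Insurer: $709 − $594.20 = $114.80.
Claim 2 ($5,208): 30% coinsurance on $5,208 = $1,562.40. Cost to patient: $1,562.40. OOP to date $2,156.60. Plan pays $5,208 − $1,562.40 = $3,645.60.
Claim 3 ($1,196): deductible already satisfied, so patient's share is 30% × $1,196 = $358.80. Adding that to $2,156.60 gives $2,515.40, past the $2,500 cap; patient pays only $2,500 − $2,156.60 = $343.40. Insurer: $1,196 − $343.40 = $852.60.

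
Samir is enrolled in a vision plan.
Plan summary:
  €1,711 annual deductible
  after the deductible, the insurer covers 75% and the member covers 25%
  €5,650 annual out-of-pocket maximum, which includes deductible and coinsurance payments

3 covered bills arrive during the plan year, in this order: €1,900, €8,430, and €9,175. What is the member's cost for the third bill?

Bill 1, €1,900: deductible takes €1,711, €189 remains; 25% of €189 = €47.25. Cost to member: €1,758.25. OOP to date €1,758.25.
Bill 2, €8,430: deductible met; 25% of €8,430 = €2,107.50. Cost to member: €2,107.50. OOP to date €3,865.75.
Bill 3, €9,175: 25% coinsurance on €9,175 = €2,293.75. Adding that to €3,865.75 gives €6,159.50, past the €5,650 cap; member pays only €5,650 − €3,865.75 = €1,784.25.

€1,784.25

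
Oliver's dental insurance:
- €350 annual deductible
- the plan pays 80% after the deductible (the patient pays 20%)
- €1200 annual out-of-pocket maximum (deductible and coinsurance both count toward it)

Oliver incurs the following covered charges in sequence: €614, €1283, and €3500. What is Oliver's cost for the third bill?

Claim 1 — €614: €350 finishes the deductible; €264 goes to coinsurance; 20% of €264 = €52.80. Cost to patient: €402.80. OOP to date €402.80.
Claim 2 — €1283: deductible already satisfied, so patient's share is 20% × €1283 = €256.60. Patient owes €256.60 (running OOP €659.40).
Claim 3 — €3500: deductible already satisfied, so patient's share is 20% × €3500 = €700. That would push OOP to €1359.40, over the €1200 cap, so patient pays €1200 − €659.40 = €540.60.

€540.60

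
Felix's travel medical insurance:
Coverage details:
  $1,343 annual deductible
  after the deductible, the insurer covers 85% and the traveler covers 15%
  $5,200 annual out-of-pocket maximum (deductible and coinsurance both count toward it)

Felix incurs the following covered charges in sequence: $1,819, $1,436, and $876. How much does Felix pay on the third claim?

Claim 1 — $1,819: $1,343 finishes the deductible; $476 goes to coinsurance; traveler's 15% is $71.40. Traveler owes $1,414.40 (running OOP $1,414.40).
Claim 2 — $1,436: 15% coinsurance on $1,436 = $215.40. Traveler owes $215.40 (running OOP $1,629.80).
Claim 3 — $876: deductible met; 15% of $876 = $131.40. Traveler pays $131.40; OOP now $1,761.20.

$131.40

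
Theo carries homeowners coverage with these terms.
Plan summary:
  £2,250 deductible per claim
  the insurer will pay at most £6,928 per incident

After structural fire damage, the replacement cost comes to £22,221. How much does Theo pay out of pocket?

After the deductible, £22,221 − £2,250 = £19,971 remains.
£19,971 exceeds the £6,928 limit, so the insurer pays the limit: £6,928.
Homeowner's share is the uncovered remainder: £22,221 − £6,928 = £15,293.

£15,293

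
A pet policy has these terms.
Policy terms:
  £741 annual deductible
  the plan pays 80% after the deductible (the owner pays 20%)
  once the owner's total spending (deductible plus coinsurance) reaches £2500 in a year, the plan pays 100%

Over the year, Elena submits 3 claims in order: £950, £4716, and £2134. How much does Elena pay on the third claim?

#1 (£950): deductible takes £741, £209 remains; 20% of £209 = £41.80. Cost to owner: £782.80. OOP to date £782.80.
#2 (£4716): deductible met; 20% of £4716 = £943.20. Cost to owner: £943.20. OOP to date £1726.
#3 (£2134): deductible already satisfied, so owner's share is 20% × £2134 = £426.80. Owner pays £426.80; OOP now £2152.80.

£426.80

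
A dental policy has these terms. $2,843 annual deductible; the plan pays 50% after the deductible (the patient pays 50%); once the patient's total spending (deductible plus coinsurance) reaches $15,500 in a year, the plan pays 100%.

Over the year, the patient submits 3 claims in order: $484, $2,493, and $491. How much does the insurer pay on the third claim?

$245.50

#1 ($484): entire amount goes to the deductible. Cost to patient: $484. OOP to date $484. Plan pays $484 − $484 = $0.
#2 ($2,493): $2,359 to deductible, leaving $134; patient's 50% is $67. Cost to patient: $2,426. OOP to date $2,910. Plan pays $2,493 − $2,426 = $67.
#3 ($491): 50% coinsurance on $491 = $245.50. Cost to patient: $245.50. OOP to date $3,155.50. Insurer: $491 − $245.50 = $245.50.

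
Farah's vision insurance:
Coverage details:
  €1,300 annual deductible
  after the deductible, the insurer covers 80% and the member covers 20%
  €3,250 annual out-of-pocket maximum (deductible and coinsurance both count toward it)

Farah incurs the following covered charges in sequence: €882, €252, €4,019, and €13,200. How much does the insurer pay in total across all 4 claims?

€15,103

Claim 1 — €882: all of it applies to the deductible. Member pays €882; OOP now €882. Insurer: €882 − €882 = €0.
Claim 2 — €252: entire amount goes to the deductible. Cost to member: €252. OOP to date €1,134. Plan pays €252 − €252 = €0.
Claim 3 — €4,019: €166 to deductible, leaving €3,853; member's 20% is €770.60. Cost to member: €936.60. OOP to date €2,070.60. Plan pays €4,019 − €936.60 = €3,082.40.
Claim 4 — €13,200: 20% coinsurance on €13,200 = €2,640. Adding that to €2,070.60 gives €4,710.60, past the €3,250 cap; member pays only €3,250 − €2,070.60 = €1,179.40. Plan pays €13,200 − €1,179.40 = €12,020.60.
Insurer total = bills − member's total = €18,353 − €3,250 = €15,103.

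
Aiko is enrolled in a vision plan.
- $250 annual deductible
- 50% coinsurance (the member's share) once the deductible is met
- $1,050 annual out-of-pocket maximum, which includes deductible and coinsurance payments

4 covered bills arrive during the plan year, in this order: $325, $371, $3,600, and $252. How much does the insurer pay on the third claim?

Claim 1 — $325: $250 to deductible, leaving $75; 50% of $75 = $37.50. Member owes $287.50 (running OOP $287.50). Insurer: $325 − $287.50 = $37.50.
Claim 2 — $371: deductible already satisfied, so member's share is 50% × $371 = $185.50. Member owes $185.50 (running OOP $473). Plan pays $371 − $185.50 = $185.50.
Claim 3 — $3,600: deductible met; 50% of $3,600 = $1,800. That would push OOP to $2,273, over the $1,050 cap, so member pays $1,050 − $473 = $577. Plan pays $3,600 − $577 = $3,023.

$3,023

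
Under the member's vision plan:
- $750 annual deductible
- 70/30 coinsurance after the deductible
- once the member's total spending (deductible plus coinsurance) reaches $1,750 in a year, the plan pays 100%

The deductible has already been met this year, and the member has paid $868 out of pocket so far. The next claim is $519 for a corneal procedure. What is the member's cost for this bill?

The deductible is already satisfied, so the full bill goes to coinsurance.
30% of $519 = $155.70 falls to the member.
Cumulative spending $868 + $155.70 = $1,023.70 stays under the $1,750 maximum.

$155.70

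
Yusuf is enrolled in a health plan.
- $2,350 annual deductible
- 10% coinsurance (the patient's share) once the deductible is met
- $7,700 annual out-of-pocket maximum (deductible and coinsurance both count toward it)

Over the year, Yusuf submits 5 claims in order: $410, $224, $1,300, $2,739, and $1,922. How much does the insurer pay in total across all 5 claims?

Claim 1 ($410): all of it applies to the deductible. Patient pays $410; OOP now $410. Insurer: $410 − $410 = $0.
Claim 2 ($224): all of it applies to the deductible. Patient pays $224; OOP now $634. Insurer: $224 − $224 = $0.
Claim 3 ($1,300): entire amount goes to the deductible. Patient owes $1,300 (running OOP $1,934). Plan pays $1,300 − $1,300 = $0.
Claim 4 ($2,739): $416 to deductible, leaving $2,323; patient's 10% is $232.30. Patient owes $648.30 (running OOP $2,582.30). Plan pays $2,739 − $648.30 = $2,090.70.
Claim 5 ($1,922): deductible met; 10% of $1,922 = $192.20. Patient pays $192.20; OOP now $2,774.50. Insurer: $1,922 − $192.20 = $1,729.80.
Insurer total = bills − patient's total = $6,595 − $2,774.50 = $3,820.50.

$3,820.50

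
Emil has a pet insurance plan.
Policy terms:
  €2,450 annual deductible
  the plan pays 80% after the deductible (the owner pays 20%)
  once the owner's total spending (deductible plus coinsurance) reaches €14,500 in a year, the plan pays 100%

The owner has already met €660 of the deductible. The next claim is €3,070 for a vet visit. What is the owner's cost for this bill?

Remaining deductible: €2,450 − €660 = €1,790.
That leaves €3,070 − €1,790 = €1,280 for coinsurance.
Coinsurance: €1,280 × 20% = €256.
So the owner owes €1,790 + €256 = €2,046 before any cap.
Cumulative spending €660 + €2,046 = €2,706 stays under the €14,500 maximum.

€2,046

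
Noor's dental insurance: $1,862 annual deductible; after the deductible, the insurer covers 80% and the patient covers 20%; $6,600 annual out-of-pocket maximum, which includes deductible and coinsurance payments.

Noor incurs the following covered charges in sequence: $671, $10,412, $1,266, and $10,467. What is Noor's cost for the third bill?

Bill 1, $671: fully absorbed by the deductible. Patient owes $671 (running OOP $671).
Bill 2, $10,412: $1,191 finishes the deductible; $9,221 goes to coinsurance; coinsurance $9,221 × 20% = $1,844.20. Patient pays $3,035.20; OOP now $3,706.20.
Bill 3, $1,266: deductible already satisfied, so patient's share is 20% × $1,266 = $253.20. Patient owes $253.20 (running OOP $3,959.40).

$253.20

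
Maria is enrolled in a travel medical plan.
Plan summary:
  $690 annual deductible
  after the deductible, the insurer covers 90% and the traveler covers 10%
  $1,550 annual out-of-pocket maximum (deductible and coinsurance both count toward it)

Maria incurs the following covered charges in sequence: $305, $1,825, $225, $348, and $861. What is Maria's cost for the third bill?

#1 ($305): fully absorbed by the deductible. Cost to traveler: $305. OOP to date $305.
#2 ($1,825): $385 finishes the deductible; $1,440 goes to coinsurance; 10% of $1,440 = $144. Cost to traveler: $529. OOP to date $834.
#3 ($225): deductible met; 10% of $225 = $22.50. Cost to traveler: $22.50. OOP to date $856.50.

$22.50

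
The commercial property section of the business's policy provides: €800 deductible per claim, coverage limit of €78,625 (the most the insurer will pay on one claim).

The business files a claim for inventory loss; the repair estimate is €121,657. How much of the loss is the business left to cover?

€43,032

Less the €800 deductible: €121,657 − €800 = €120,857.
Since €120,857 > €78,625, the payout is capped at €78,625.
Out of pocket: €121,657 − €78,625 = €43,032.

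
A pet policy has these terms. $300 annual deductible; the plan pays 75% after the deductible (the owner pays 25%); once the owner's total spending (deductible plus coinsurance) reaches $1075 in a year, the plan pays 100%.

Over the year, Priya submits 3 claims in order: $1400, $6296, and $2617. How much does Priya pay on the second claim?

$500

Bill 1, $1400: deductible takes $300, $1100 remains; 25% of $1100 = $275. Owner pays $575; OOP now $575.
Bill 2, $6296: deductible already satisfied, so owner's share is 25% × $6296 = $1574. That would push OOP to $2149, over the $1075 cap, so owner pays $1075 − $575 = $500.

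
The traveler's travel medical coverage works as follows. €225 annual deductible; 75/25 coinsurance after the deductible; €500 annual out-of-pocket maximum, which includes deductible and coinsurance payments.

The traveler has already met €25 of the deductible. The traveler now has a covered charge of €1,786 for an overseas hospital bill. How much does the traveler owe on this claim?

Remaining deductible: €225 − €25 = €200.
That leaves €1,786 − €200 = €1,586 for coinsurance.
Coinsurance: €1,586 × 25% = €396.50.
So the traveler owes €200 + €396.50 = €596.50 before any cap.
That would bring total out-of-pocket to €621.50, past the €500 cap. The traveler is capped at €500 − €25 = €475 on this claim.

€475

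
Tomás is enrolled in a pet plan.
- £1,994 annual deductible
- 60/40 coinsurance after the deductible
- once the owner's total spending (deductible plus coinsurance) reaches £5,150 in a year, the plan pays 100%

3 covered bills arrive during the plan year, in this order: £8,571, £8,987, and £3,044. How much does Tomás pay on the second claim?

#1 (£8,571): £1,994 to deductible, leaving £6,577; coinsurance £6,577 × 40% = £2,630.80. Owner owes £4,624.80 (running OOP £4,624.80).
#2 (£8,987): deductible already satisfied, so owner's share is 40% × £8,987 = £3,594.80. Adding that to £4,624.80 gives £8,219.60, past the £5,150 cap; owner pays only £5,150 − £4,624.80 = £525.20.

£525.20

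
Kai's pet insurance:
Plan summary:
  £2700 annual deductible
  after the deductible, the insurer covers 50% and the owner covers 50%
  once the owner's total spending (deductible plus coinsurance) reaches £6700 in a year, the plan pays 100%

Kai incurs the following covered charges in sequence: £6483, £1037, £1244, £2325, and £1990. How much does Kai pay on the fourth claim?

£968

Claim 1 (£6483): deductible takes £2700, £3783 remains; coinsurance £3783 × 50% = £1891.50. Cost to owner: £4591.50. OOP to date £4591.50.
Claim 2 (£1037): 50% coinsurance on £1037 = £518.50. Owner pays £518.50; OOP now £5110.
Claim 3 (£1244): 50% coinsurance on £1244 = £622. Owner pays £622; OOP now £5732.
Claim 4 (£2325): 50% coinsurance on £2325 = £1162.50. That would push OOP to £6894.50, over the £6700 cap, so owner pays £6700 − £5732 = £968.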